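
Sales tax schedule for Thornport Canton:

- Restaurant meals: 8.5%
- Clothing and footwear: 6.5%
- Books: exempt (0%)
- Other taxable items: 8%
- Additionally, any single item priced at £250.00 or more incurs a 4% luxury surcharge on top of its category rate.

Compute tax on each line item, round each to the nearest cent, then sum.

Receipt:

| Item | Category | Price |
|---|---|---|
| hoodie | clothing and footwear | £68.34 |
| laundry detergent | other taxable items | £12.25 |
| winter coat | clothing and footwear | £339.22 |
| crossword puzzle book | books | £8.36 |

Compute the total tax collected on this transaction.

Hoodie £68.34: clothing and footwear → 6.5% → £4.44
Laundry detergent £12.25: other taxable items → 8% → £0.98
Winter coat £339.22: clothing and footwear → 6.5% + 4% surcharge = 10.5% → £35.62
Crossword puzzle book £8.36: books → 0% → £0.00
Total tax = £4.44 + £0.98 + £35.62 = £41.04

£41.04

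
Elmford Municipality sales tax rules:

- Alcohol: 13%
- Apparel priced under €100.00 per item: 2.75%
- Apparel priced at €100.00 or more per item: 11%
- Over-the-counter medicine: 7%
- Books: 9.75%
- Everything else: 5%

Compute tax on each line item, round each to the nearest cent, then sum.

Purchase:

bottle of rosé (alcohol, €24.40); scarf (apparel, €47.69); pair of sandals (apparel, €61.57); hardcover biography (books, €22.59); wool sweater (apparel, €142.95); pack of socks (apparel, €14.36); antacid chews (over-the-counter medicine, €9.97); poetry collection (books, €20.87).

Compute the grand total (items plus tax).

€371.61

Bottle of rosé €24.40: alcohol → 13% → €3.17
Scarf €47.69: apparel, under €100.00 → 2.75% → €1.31
Pair of sandals €61.57: apparel, under €100.00 → 2.75% → €1.69
Hardcover biography €22.59: books → 9.75% → €2.20
Wool sweater €142.95: apparel, €100.00 or more → 11% → €15.72
Pack of socks €14.36: apparel, under €100.00 → 2.75% → €0.39
Antacid chews €9.97: over-the-counter medicine → 7% → €0.70
Poetry collection €20.87: books → 9.75% → €2.03
Subtotal = €344.40; tax = €27.21; total due = €371.61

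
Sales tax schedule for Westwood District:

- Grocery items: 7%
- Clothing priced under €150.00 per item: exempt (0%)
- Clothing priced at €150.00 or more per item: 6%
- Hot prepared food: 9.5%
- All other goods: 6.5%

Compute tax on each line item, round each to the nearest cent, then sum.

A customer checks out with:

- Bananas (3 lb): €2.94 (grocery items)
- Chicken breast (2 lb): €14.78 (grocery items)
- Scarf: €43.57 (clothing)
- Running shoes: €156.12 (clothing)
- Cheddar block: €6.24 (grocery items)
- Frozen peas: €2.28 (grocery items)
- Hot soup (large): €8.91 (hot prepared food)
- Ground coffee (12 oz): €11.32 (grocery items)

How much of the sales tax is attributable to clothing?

Scarf €43.57: clothing, under €150.00 → 0% → €0.00
Running shoes €156.12: clothing, €150.00 or more → 6% → €9.37
Tax on clothing = €0.00 + €9.37 = €9.37

€9.37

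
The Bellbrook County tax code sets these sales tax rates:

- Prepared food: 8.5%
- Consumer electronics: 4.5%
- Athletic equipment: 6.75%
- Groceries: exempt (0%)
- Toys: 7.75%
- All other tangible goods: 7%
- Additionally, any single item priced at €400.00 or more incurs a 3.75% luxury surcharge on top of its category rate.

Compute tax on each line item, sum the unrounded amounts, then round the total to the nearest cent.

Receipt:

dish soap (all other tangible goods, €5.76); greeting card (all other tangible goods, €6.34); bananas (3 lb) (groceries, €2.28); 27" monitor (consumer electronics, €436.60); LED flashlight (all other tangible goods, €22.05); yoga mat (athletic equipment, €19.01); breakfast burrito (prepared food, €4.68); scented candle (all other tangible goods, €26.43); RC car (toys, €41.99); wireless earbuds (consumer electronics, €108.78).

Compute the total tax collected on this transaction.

€50.09

Dish soap €5.76: all other tangible goods → 7% → €0.4032
Greeting card €6.34: all other tangible goods → 7% → €0.4438
Bananas (3 lb) €2.28: groceries → 0% → €0.00
27" monitor €436.60: consumer electronics → 4.5% + 3.75% surcharge = 8.25% → €36.0195
LED flashlight €22.05: all other tangible goods → 7% → €1.5435
Yoga mat €19.01: athletic equipment → 6.75% → €1.283175
Breakfast burrito €4.68: prepared food → 8.5% → €0.3978
Scented candle €26.43: all other tangible goods → 7% → €1.8501
RC car €41.99: toys → 7.75% → €3.254225
Wireless earbuds €108.78: consumer electronics → 4.5% → €4.8951
Unrounded tax sum = €50.0904 → €50.09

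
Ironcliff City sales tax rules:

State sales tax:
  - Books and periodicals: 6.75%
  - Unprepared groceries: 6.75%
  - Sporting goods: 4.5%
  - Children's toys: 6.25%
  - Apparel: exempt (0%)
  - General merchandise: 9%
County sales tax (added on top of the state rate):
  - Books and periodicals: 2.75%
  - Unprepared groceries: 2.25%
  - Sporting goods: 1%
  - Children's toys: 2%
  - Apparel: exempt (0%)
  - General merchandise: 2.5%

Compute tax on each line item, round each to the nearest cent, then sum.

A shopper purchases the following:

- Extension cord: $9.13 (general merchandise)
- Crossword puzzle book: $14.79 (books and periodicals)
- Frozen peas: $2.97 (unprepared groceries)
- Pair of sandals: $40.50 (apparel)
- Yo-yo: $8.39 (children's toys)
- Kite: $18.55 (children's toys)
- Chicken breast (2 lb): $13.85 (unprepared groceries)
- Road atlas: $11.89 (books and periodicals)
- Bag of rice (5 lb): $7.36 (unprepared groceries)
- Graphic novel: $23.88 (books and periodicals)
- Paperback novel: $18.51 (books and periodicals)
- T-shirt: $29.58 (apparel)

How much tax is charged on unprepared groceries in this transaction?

$2.18

Frozen peas $2.97: unprepared groceries → 6.75% + 2.25% county = 9% → $0.27
Chicken breast (2 lb) $13.85: unprepared groceries → 6.75% + 2.25% county = 9% → $1.25
Bag of rice (5 lb) $7.36: unprepared groceries → 6.75% + 2.25% county = 9% → $0.66
Tax on unprepared groceries = $0.27 + $1.25 + $0.66 = $2.18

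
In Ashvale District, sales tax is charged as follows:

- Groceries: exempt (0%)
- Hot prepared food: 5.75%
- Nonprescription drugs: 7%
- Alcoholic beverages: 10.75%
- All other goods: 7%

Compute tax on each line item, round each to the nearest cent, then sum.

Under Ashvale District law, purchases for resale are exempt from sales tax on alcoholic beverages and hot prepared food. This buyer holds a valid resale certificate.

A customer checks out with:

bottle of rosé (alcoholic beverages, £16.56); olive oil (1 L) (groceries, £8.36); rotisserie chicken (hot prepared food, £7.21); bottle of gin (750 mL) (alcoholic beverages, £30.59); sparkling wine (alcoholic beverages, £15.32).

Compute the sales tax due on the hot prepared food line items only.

Rotisserie chicken £7.21: hot prepared food, buyer-exempt → 0% → £0.00
Tax on hot prepared food = £0.00

£0.00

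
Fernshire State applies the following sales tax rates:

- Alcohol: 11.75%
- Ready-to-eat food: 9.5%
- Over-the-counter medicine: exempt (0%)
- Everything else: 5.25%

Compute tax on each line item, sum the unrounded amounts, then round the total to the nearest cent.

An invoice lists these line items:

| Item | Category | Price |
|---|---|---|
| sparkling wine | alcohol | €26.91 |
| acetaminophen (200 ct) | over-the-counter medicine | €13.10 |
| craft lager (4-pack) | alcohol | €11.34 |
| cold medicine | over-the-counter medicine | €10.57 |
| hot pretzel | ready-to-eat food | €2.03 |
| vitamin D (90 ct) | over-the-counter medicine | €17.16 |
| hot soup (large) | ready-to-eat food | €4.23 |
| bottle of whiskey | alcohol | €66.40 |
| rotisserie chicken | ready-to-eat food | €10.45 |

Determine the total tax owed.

€13.88

Sparkling wine €26.91: alcohol → 11.75% → €3.161925
Acetaminophen (200 ct) €13.10: over-the-counter medicine → 0% → €0.00
Craft lager (4-pack) €11.34: alcohol → 11.75% → €1.33245
Cold medicine €10.57: over-the-counter medicine → 0% → €0.00
Hot pretzel €2.03: ready-to-eat food → 9.5% → €0.19285
Vitamin D (90 ct) €17.16: over-the-counter medicine → 0% → €0.00
Hot soup (large) €4.23: ready-to-eat food → 9.5% → €0.40185
Bottle of whiskey €66.40: alcohol → 11.75% → €7.802
Rotisserie chicken €10.45: ready-to-eat food → 9.5% → €0.99275
Unrounded tax sum = €13.883825 → €13.88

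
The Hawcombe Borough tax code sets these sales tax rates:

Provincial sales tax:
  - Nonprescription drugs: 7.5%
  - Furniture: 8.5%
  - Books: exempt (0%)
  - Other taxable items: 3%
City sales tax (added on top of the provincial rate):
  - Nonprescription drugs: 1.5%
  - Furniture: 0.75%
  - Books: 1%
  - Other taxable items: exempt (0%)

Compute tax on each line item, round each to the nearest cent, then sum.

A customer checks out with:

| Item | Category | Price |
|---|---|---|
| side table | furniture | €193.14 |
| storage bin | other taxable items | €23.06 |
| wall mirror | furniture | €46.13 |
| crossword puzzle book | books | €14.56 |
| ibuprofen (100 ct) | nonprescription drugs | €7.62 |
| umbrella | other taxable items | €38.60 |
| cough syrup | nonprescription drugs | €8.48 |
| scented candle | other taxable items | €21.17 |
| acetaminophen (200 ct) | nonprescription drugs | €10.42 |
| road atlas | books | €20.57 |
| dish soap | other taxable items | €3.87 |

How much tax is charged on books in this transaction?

Crossword puzzle book €14.56: books → 0% + 1% city = 1% → €0.15
Road atlas €20.57: books → 0% + 1% city = 1% → €0.21
Tax on books = €0.15 + €0.21 = €0.36

€0.36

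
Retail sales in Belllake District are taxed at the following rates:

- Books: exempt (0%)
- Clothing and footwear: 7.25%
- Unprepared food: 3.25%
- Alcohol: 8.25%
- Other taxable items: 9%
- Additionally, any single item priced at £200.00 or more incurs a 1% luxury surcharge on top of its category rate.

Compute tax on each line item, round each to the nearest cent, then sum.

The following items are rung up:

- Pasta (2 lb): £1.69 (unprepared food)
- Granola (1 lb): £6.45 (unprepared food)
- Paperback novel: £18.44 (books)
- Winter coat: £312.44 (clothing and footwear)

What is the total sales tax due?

£26.04

Pasta (2 lb) £1.69: unprepared food → 3.25% → £0.05
Granola (1 lb) £6.45: unprepared food → 3.25% → £0.21
Paperback novel £18.44: books → 0% → £0.00
Winter coat £312.44: clothing and footwear → 7.25% + 1% surcharge = 8.25% → £25.78
Total tax = £0.05 + £0.21 + £25.78 = £26.04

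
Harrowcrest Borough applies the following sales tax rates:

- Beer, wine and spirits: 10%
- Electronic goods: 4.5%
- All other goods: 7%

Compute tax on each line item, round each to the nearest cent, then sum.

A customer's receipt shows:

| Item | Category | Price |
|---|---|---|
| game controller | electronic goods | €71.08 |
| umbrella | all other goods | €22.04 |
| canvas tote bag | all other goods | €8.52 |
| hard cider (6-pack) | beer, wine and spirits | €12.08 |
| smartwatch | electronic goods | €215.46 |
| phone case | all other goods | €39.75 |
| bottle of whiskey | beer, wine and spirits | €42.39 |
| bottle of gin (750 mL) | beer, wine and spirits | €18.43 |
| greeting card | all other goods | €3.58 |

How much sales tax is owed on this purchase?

Game controller €71.08: electronic goods → 4.5% → €3.20
Umbrella €22.04: all other goods → 7% → €1.54
Canvas tote bag €8.52: all other goods → 7% → €0.60
Hard cider (6-pack) €12.08: beer, wine and spirits → 10% → €1.21
Smartwatch €215.46: electronic goods → 4.5% → €9.70
Phone case €39.75: all other goods → 7% → €2.78
Bottle of whiskey €42.39: beer, wine and spirits → 10% → €4.24
Bottle of gin (750 mL) €18.43: beer, wine and spirits → 10% → €1.84
Greeting card €3.58: all other goods → 7% → €0.25
Total tax = €3.20 + €1.54 + €0.60 + €1.21 + €9.70 + €2.78 + €4.24 + €1.84 + €0.25 = €25.36

€25.36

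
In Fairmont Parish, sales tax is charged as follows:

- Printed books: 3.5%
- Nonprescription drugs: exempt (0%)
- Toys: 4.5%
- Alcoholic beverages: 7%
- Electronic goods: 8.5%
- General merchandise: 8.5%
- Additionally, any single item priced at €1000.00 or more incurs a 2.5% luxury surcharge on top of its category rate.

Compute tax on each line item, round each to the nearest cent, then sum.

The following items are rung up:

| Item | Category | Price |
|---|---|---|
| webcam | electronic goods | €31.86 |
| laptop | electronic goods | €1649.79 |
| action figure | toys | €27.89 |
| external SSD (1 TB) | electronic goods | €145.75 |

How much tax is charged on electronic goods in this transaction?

€196.58

Webcam €31.86: electronic goods → 8.5% → €2.71
Laptop €1649.79: electronic goods → 8.5% + 2.5% surcharge = 11% → €181.48
External SSD (1 TB) €145.75: electronic goods → 8.5% → €12.39
Tax on electronic goods = €2.71 + €181.48 + €12.39 = €196.58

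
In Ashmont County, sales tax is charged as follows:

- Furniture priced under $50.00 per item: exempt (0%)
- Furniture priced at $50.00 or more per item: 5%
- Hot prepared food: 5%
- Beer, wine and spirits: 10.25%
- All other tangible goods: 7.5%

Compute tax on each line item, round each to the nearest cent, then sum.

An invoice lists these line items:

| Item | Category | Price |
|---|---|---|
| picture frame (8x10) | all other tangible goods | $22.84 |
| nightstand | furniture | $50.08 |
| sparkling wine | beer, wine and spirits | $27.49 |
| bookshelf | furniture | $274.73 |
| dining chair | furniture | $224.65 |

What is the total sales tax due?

Picture frame (8x10) $22.84: all other tangible goods → 7.5% → $1.71
Nightstand $50.08: furniture, $50.00 or more → 5% → $2.50
Sparkling wine $27.49: beer, wine and spirits → 10.25% → $2.82
Bookshelf $274.73: furniture, $50.00 or more → 5% → $13.74
Dining chair $224.65: furniture, $50.00 or more → 5% → $11.23
Total tax = $1.71 + $2.50 + $2.82 + $13.74 + $11.23 = $32.00

$32.00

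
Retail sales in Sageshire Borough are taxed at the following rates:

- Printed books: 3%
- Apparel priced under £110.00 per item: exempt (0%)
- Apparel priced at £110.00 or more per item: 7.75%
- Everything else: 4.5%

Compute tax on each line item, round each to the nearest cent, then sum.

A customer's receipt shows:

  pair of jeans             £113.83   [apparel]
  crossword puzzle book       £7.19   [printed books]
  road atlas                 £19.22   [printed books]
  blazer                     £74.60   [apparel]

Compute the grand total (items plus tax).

Pair of jeans £113.83: apparel, £110.00 or more → 7.75% → £8.82
Crossword puzzle book £7.19: printed books → 3% → £0.22
Road atlas £19.22: printed books → 3% → £0.58
Blazer £74.60: apparel, under £110.00 → 0% → £0.00
Subtotal = £214.84; tax = £9.62; total due = £224.46

£224.46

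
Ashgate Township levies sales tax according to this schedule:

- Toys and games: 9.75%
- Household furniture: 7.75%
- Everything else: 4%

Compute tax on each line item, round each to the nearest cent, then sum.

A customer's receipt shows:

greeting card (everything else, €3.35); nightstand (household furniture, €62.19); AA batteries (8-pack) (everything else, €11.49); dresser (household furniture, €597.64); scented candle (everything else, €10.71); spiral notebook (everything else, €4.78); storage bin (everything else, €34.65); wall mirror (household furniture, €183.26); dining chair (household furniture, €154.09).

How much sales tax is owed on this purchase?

Greeting card €3.35: everything else → 4% → €0.13
Nightstand €62.19: household furniture → 7.75% → €4.82
AA batteries (8-pack) €11.49: everything else → 4% → €0.46
Dresser €597.64: household furniture → 7.75% → €46.32
Scented candle €10.71: everything else → 4% → €0.43
Spiral notebook €4.78: everything else → 4% → €0.19
Storage bin €34.65: everything else → 4% → €1.39
Wall mirror €183.26: household furniture → 7.75% → €14.20
Dining chair €154.09: household furniture → 7.75% → €11.94
Total tax = €0.13 + €4.82 + €0.46 + €46.32 + €0.43 + €0.19 + €1.39 + €14.20 + €11.94 = €79.88

€79.88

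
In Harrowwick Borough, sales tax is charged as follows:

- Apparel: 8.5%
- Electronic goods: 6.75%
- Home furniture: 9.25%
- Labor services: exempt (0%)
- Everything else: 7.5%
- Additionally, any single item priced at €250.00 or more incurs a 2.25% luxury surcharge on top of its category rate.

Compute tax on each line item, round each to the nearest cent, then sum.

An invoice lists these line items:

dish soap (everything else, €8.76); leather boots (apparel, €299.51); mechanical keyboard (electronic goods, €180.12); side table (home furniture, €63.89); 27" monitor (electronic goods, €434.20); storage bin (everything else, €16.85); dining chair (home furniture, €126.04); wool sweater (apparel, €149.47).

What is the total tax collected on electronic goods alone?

Mechanical keyboard €180.12: electronic goods → 6.75% → €12.16
27" monitor €434.20: electronic goods → 6.75% + 2.25% surcharge = 9% → €39.08
Tax on electronic goods = €12.16 + €39.08 = €51.24

€51.24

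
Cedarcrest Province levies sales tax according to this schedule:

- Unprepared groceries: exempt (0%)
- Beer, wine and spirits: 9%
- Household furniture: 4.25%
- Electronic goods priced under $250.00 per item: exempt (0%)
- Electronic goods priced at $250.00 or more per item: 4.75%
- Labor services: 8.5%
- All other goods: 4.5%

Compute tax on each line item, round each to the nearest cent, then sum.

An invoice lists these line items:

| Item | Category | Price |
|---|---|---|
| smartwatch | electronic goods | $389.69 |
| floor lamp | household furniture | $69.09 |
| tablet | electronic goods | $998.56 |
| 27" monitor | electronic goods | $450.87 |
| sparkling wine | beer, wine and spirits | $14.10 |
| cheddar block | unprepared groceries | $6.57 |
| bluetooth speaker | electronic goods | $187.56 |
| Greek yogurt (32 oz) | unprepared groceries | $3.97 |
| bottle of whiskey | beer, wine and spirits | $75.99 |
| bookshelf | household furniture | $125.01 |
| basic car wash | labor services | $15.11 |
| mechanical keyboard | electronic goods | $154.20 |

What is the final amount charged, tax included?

Smartwatch $389.69: electronic goods, $250.00 or more → 4.75% → $18.51
Floor lamp $69.09: household furniture → 4.25% → $2.94
Tablet $998.56: electronic goods, $250.00 or more → 4.75% → $47.43
27" monitor $450.87: electronic goods, $250.00 or more → 4.75% → $21.42
Sparkling wine $14.10: beer, wine and spirits → 9% → $1.27
Cheddar block $6.57: unprepared groceries → 0% → $0.00
Bluetooth speaker $187.56: electronic goods, under $250.00 → 0% → $0.00
Greek yogurt (32 oz) $3.97: unprepared groceries → 0% → $0.00
Bottle of whiskey $75.99: beer, wine and spirits → 9% → $6.84
Bookshelf $125.01: household furniture → 4.25% → $5.31
Basic car wash $15.11: labor services → 8.5% → $1.28
Mechanical keyboard $154.20: electronic goods, under $250.00 → 0% → $0.00
Subtotal = $2490.72; tax = $105.00; total due = $2595.72

$2595.72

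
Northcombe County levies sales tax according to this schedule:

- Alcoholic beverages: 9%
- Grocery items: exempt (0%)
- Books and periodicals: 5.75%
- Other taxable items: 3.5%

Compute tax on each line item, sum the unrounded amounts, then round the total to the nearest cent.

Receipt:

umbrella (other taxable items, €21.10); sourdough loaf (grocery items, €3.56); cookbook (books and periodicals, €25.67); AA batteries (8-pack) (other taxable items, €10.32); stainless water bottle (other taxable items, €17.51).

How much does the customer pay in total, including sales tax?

€81.35

Umbrella €21.10: other taxable items → 3.5% → €0.7385
Sourdough loaf €3.56: grocery items → 0% → €0.00
Cookbook €25.67: books and periodicals → 5.75% → €1.476025
AA batteries (8-pack) €10.32: other taxable items → 3.5% → €0.3612
Stainless water bottle €17.51: other taxable items → 3.5% → €0.61285
Subtotal = €78.16; unrounded tax = €3.188575 → €3.19; total due = €81.35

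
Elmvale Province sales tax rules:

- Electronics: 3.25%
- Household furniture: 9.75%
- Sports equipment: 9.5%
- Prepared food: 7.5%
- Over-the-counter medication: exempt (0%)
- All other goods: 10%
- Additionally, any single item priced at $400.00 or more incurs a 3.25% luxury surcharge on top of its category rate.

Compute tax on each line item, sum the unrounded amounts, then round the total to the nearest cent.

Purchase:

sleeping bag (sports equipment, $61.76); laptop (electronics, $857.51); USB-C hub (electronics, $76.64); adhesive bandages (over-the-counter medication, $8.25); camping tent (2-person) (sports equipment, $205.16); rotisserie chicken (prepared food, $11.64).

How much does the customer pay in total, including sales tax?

Sleeping bag $61.76: sports equipment → 9.5% → $5.8672
Laptop $857.51: electronics → 3.25% + 3.25% surcharge = 6.5% → $55.73815
USB-C hub $76.64: electronics → 3.25% → $2.4908
Adhesive bandages $8.25: over-the-counter medication → 0% → $0.00
Camping tent (2-person) $205.16: sports equipment → 9.5% → $19.4902
Rotisserie chicken $11.64: prepared food → 7.5% → $0.873
Subtotal = $1220.96; unrounded tax = $84.45935 → $84.46; total due = $1305.42

$1305.42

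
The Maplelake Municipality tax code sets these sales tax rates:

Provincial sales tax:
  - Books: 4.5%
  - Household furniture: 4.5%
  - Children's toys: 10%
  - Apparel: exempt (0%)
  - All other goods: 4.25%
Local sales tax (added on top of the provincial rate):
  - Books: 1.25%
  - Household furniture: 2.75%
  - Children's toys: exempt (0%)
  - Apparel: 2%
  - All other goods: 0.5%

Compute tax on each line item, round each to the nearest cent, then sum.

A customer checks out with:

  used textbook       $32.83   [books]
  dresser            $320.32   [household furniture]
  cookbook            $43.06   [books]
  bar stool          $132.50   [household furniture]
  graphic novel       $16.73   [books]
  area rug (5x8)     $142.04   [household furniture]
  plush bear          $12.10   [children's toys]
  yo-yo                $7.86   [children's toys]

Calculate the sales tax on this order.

Used textbook $32.83: books → 4.5% + 1.25% local = 5.75% → $1.89
Dresser $320.32: household furniture → 4.5% + 2.75% local = 7.25% → $23.22
Cookbook $43.06: books → 4.5% + 1.25% local = 5.75% → $2.48
Bar stool $132.50: household furniture → 4.5% + 2.75% local = 7.25% → $9.61
Graphic novel $16.73: books → 4.5% + 1.25% local = 5.75% → $0.96
Area rug (5x8) $142.04: household furniture → 4.5% + 2.75% local = 7.25% → $10.30
Plush bear $12.10: children's toys → 10% + 0% local = 10% → $1.21
Yo-yo $7.86: children's toys → 10% + 0% local = 10% → $0.79
Total tax = $1.89 + $23.22 + $2.48 + $9.61 + $0.96 + $10.30 + $1.21 + $0.79 = $50.46

$50.46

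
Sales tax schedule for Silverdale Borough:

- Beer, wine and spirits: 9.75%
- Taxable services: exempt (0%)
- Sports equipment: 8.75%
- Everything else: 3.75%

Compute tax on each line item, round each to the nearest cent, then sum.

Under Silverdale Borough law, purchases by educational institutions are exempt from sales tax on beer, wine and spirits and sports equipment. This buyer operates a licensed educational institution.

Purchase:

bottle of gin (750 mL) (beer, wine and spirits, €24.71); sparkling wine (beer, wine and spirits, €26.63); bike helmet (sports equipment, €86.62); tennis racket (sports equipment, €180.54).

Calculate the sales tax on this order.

€0.00

Bottle of gin (750 mL) €24.71: beer, wine and spirits, buyer-exempt → 0% → €0.00
Sparkling wine €26.63: beer, wine and spirits, buyer-exempt → 0% → €0.00
Bike helmet €86.62: sports equipment, buyer-exempt → 0% → €0.00
Tennis racket €180.54: sports equipment, buyer-exempt → 0% → €0.00
Total tax = €0.00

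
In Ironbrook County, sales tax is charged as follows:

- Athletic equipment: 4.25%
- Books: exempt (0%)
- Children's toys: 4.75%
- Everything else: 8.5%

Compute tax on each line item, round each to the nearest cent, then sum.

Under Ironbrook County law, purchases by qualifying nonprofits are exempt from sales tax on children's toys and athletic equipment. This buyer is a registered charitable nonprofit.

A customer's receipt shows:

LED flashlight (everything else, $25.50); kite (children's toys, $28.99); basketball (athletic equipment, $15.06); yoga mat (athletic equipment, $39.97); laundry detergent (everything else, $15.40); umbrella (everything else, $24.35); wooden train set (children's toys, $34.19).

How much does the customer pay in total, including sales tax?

LED flashlight $25.50: everything else → 8.5% → $2.17
Kite $28.99: children's toys, buyer-exempt → 0% → $0.00
Basketball $15.06: athletic equipment, buyer-exempt → 0% → $0.00
Yoga mat $39.97: athletic equipment, buyer-exempt → 0% → $0.00
Laundry detergent $15.40: everything else → 8.5% → $1.31
Umbrella $24.35: everything else → 8.5% → $2.07
Wooden train set $34.19: children's toys, buyer-exempt → 0% → $0.00
Subtotal = $183.46; tax = $5.55; total due = $189.01

$189.01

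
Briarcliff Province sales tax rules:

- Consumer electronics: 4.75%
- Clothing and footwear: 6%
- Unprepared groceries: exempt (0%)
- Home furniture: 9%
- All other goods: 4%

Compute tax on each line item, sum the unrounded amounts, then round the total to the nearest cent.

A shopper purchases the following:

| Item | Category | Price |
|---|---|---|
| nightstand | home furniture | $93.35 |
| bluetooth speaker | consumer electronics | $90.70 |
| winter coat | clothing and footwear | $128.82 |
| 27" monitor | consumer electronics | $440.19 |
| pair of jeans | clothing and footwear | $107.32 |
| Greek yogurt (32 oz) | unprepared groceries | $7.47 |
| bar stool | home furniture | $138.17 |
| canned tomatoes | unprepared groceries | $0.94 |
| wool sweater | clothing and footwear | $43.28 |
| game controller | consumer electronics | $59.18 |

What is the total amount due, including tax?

Nightstand $93.35: home furniture → 9% → $8.4015
Bluetooth speaker $90.70: consumer electronics → 4.75% → $4.30825
Winter coat $128.82: clothing and footwear → 6% → $7.7292
27" monitor $440.19: consumer electronics → 4.75% → $20.909025
Pair of jeans $107.32: clothing and footwear → 6% → $6.4392
Greek yogurt (32 oz) $7.47: unprepared groceries → 0% → $0.00
Bar stool $138.17: home furniture → 9% → $12.4353
Canned tomatoes $0.94: unprepared groceries → 0% → $0.00
Wool sweater $43.28: clothing and footwear → 6% → $2.5968
Game controller $59.18: consumer electronics → 4.75% → $2.81105
Subtotal = $1109.42; unrounded tax = $65.630325 → $65.63; total due = $1175.05

$1175.05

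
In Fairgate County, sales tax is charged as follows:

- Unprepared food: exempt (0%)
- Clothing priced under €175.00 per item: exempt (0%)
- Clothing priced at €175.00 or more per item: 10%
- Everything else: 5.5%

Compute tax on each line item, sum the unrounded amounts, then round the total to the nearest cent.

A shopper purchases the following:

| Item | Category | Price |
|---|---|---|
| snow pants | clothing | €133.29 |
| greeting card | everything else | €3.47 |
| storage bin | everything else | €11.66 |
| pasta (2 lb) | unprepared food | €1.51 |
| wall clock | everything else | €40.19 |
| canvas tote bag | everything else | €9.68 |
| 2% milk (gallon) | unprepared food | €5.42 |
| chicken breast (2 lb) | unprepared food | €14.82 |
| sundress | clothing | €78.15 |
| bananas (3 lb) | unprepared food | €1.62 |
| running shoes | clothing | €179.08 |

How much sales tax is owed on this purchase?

€21.48

Snow pants €133.29: clothing, under €175.00 → 0% → €0.00
Greeting card €3.47: everything else → 5.5% → €0.19085
Storage bin €11.66: everything else → 5.5% → €0.6413
Pasta (2 lb) €1.51: unprepared food → 0% → €0.00
Wall clock €40.19: everything else → 5.5% → €2.21045
Canvas tote bag €9.68: everything else → 5.5% → €0.5324
2% milk (gallon) €5.42: unprepared food → 0% → €0.00
Chicken breast (2 lb) €14.82: unprepared food → 0% → €0.00
Sundress €78.15: clothing, under €175.00 → 0% → €0.00
Bananas (3 lb) €1.62: unprepared food → 0% → €0.00
Running shoes €179.08: clothing, €175.00 or more → 10% → €17.908
Unrounded tax sum = €21.483 → €21.48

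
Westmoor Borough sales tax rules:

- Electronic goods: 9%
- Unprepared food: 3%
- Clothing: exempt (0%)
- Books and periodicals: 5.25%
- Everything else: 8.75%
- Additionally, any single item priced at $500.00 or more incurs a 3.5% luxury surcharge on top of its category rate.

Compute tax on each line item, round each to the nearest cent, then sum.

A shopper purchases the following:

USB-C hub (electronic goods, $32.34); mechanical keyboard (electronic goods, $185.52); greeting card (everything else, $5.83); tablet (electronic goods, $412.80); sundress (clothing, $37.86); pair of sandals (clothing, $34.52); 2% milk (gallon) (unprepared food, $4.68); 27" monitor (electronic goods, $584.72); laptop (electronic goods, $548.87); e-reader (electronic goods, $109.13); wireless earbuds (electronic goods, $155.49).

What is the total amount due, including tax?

USB-C hub $32.34: electronic goods → 9% → $2.91
Mechanical keyboard $185.52: electronic goods → 9% → $16.70
Greeting card $5.83: everything else → 8.75% → $0.51
Tablet $412.80: electronic goods → 9% → $37.15
Sundress $37.86: clothing → 0% → $0.00
Pair of sandals $34.52: clothing → 0% → $0.00
2% milk (gallon) $4.68: unprepared food → 3% → $0.14
27" monitor $584.72: electronic goods → 9% + 3.5% surcharge = 12.5% → $73.09
Laptop $548.87: electronic goods → 9% + 3.5% surcharge = 12.5% → $68.61
E-reader $109.13: electronic goods → 9% → $9.82
Wireless earbuds $155.49: electronic goods → 9% → $13.99
Subtotal = $2111.76; tax = $222.92; total due = $2334.68

$2334.68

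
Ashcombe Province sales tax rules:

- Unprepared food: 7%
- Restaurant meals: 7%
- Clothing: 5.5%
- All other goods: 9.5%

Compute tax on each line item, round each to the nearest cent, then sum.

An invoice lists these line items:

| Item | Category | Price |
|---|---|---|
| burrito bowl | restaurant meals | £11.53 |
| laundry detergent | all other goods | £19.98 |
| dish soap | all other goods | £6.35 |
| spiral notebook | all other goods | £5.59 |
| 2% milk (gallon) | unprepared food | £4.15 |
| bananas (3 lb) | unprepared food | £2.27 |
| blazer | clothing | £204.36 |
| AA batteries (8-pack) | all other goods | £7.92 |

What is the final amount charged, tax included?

Burrito bowl £11.53: restaurant meals → 7% → £0.81
Laundry detergent £19.98: all other goods → 9.5% → £1.90
Dish soap £6.35: all other goods → 9.5% → £0.60
Spiral notebook £5.59: all other goods → 9.5% → £0.53
2% milk (gallon) £4.15: unprepared food → 7% → £0.29
Bananas (3 lb) £2.27: unprepared food → 7% → £0.16
Blazer £204.36: clothing → 5.5% → £11.24
AA batteries (8-pack) £7.92: all other goods → 9.5% → £0.75
Subtotal = £262.15; tax = £16.28; total due = £278.43

£278.43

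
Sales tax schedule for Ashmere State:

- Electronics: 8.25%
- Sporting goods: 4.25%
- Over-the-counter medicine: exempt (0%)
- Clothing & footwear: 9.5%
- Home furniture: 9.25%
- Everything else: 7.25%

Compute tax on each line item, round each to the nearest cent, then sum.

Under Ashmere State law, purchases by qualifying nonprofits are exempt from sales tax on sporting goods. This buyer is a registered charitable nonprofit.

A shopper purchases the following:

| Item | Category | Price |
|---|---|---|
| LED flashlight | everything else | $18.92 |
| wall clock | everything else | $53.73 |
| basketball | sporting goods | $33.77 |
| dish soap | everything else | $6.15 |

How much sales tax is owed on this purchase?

$5.72

LED flashlight $18.92: everything else → 7.25% → $1.37
Wall clock $53.73: everything else → 7.25% → $3.90
Basketball $33.77: sporting goods, buyer-exempt → 0% → $0.00
Dish soap $6.15: everything else → 7.25% → $0.45
Total tax = $1.37 + $3.90 + $0.45 = $5.72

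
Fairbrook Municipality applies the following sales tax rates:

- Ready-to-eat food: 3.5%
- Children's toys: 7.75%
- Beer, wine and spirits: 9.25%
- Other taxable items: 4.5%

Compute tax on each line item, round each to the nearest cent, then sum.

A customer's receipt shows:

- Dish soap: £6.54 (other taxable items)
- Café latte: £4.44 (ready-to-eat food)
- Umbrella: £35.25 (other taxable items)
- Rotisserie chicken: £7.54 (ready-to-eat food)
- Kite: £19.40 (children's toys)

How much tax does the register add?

£3.80

Dish soap £6.54: other taxable items → 4.5% → £0.29
Café latte £4.44: ready-to-eat food → 3.5% → £0.16
Umbrella £35.25: other taxable items → 4.5% → £1.59
Rotisserie chicken £7.54: ready-to-eat food → 3.5% → £0.26
Kite £19.40: children's toys → 7.75% → £1.50
Total tax = £0.29 + £0.16 + £1.59 + £0.26 + £1.50 = £3.80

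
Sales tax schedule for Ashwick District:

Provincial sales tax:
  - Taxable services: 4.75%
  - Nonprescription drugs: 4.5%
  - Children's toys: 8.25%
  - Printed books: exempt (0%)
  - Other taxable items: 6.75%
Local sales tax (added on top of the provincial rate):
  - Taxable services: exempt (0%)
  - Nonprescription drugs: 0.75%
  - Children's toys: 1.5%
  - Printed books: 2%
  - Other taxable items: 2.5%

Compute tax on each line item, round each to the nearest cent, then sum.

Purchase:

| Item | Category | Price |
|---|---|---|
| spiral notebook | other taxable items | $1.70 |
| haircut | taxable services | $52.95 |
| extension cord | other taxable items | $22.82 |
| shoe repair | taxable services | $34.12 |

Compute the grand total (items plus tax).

Spiral notebook $1.70: other taxable items → 6.75% + 2.5% local = 9.25% → $0.16
Haircut $52.95: taxable services → 4.75% + 0% local = 4.75% → $2.52
Extension cord $22.82: other taxable items → 6.75% + 2.5% local = 9.25% → $2.11
Shoe repair $34.12: taxable services → 4.75% + 0% local = 4.75% → $1.62
Subtotal = $111.59; tax = $6.41; total due = $118.00

$118.00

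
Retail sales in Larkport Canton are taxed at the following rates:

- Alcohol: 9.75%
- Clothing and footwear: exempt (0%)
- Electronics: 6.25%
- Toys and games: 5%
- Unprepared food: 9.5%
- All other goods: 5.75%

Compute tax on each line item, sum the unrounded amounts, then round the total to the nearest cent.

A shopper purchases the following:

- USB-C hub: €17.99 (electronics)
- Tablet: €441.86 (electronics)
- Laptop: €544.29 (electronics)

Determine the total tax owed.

€62.76

USB-C hub €17.99: electronics → 6.25% → €1.124375
Tablet €441.86: electronics → 6.25% → €27.61625
Laptop €544.29: electronics → 6.25% → €34.018125
Unrounded tax sum = €62.75875 → €62.76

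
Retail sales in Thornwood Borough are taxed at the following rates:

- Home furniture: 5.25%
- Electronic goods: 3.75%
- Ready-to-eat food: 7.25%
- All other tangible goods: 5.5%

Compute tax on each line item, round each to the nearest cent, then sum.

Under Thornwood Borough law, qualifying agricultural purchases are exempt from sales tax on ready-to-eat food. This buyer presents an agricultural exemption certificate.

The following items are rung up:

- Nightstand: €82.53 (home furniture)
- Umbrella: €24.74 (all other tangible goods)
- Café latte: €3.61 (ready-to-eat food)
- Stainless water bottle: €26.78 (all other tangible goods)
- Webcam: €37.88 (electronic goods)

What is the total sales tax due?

€8.58

Nightstand €82.53: home furniture → 5.25% → €4.33
Umbrella €24.74: all other tangible goods → 5.5% → €1.36
Café latte €3.61: ready-to-eat food, buyer-exempt → 0% → €0.00
Stainless water bottle €26.78: all other tangible goods → 5.5% → €1.47
Webcam €37.88: electronic goods → 3.75% → €1.42
Total tax = €4.33 + €1.36 + €1.47 + €1.42 = €8.58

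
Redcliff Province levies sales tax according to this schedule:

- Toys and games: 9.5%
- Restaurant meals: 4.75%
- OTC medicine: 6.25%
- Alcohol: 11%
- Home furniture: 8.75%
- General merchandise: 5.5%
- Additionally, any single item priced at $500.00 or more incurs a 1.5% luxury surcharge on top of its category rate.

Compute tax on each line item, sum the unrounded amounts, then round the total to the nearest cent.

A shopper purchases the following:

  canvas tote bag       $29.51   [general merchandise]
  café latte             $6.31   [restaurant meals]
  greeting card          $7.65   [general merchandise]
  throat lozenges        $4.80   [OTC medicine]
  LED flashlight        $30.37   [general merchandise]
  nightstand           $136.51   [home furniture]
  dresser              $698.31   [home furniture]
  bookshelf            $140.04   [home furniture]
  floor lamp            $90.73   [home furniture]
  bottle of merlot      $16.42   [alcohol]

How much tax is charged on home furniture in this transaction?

$103.71

Nightstand $136.51: home furniture → 8.75% → $11.944625
Dresser $698.31: home furniture → 8.75% + 1.5% surcharge = 10.25% → $71.576775
Bookshelf $140.04: home furniture → 8.75% → $12.2535
Floor lamp $90.73: home furniture → 8.75% → $7.938875
Tax on home furniture: unrounded sum = $103.713775 → $103.71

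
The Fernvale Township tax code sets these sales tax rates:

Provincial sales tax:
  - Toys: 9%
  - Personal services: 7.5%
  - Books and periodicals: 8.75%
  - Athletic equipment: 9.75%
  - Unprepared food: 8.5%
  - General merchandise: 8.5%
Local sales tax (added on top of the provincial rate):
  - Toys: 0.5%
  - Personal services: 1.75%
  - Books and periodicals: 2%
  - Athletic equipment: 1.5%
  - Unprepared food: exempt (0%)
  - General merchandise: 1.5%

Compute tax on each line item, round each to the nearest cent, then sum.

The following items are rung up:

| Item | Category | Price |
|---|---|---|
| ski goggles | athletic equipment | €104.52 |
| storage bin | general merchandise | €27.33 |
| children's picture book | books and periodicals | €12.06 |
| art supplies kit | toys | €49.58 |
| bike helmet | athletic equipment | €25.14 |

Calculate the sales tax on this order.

Ski goggles €104.52: athletic equipment → 9.75% + 1.5% local = 11.25% → €11.76
Storage bin €27.33: general merchandise → 8.5% + 1.5% local = 10% → €2.73
Children's picture book €12.06: books and periodicals → 8.75% + 2% local = 10.75% → €1.30
Art supplies kit €49.58: toys → 9% + 0.5% local = 9.5% → €4.71
Bike helmet €25.14: athletic equipment → 9.75% + 1.5% local = 11.25% → €2.83
Total tax = €11.76 + €2.73 + €1.30 + €4.71 + €2.83 = €23.33

€23.33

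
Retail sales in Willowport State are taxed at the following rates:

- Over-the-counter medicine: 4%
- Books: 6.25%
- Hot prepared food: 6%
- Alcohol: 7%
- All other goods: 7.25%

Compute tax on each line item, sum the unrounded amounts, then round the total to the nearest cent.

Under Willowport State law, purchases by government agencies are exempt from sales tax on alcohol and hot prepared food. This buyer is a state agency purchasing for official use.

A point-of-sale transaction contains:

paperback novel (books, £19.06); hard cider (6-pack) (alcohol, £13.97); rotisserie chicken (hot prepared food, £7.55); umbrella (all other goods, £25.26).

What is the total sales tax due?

£3.02

Paperback novel £19.06: books → 6.25% → £1.19125
Hard cider (6-pack) £13.97: alcohol, buyer-exempt → 0% → £0.00
Rotisserie chicken £7.55: hot prepared food, buyer-exempt → 0% → £0.00
Umbrella £25.26: all other goods → 7.25% → £1.83135
Unrounded tax sum = £3.0226 → £3.02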